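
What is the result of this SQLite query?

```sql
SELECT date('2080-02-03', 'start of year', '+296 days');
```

2080-10-23

`start of year` rewinds 2080-02-03 to 2080-01-01.
Applying '+296 days' to 2080-01-01: counting 296 days forward gives 2080-10-23.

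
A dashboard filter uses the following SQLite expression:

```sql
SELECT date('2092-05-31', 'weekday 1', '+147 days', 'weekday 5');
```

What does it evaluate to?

`weekday 1` advances to the next Monday; 2092-05-31 is a Saturday, so it moves forward to 2092-06-02.
Applying '+147 days' to 2092-06-02: counting 147 days forward gives 2092-10-27.
`weekday 5` advances to the next Friday; 2092-10-27 is a Monday, so it moves forward to 2092-10-31.

2092-10-31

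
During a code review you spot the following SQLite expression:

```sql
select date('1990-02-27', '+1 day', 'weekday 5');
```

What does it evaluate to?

Advancing 1 more day within February lands on 1990-02-28.
`weekday 5` advances to the next Friday; 1990-02-28 is a Wednesday, so it moves forward to 1990-03-02.

1990-03-02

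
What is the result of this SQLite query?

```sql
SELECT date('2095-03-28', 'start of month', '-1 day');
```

`start of month` rewinds 2095-03-28 to 2095-03-01.
Going back 1 day from 2095-03-01 reaches 2095-02-28 (last day of February, 28 days).

2095-02-28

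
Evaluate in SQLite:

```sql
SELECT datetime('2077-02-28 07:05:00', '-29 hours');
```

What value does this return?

-29 hours from 2077-02-28 07:05:00 is 2077-02-27 02:05:00 (crosses midnight).

2077-02-27 02:05:00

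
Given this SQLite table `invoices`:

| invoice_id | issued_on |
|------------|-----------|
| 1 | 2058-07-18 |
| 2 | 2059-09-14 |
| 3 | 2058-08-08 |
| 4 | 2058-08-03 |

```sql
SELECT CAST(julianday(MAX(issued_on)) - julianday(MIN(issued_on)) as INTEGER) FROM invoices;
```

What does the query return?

MIN = 2058-07-18, MAX = 2059-09-14.
13 days remain in July 2058 after the 18th (31 − 18).
Full months from August 2058 through August 2059 contribute their day counts.
Then 14 days into September 2059.
Total: 13 + 31 + 30 + 31 + 30 + 31 + 31 + 28 + 31 + 30 + 31 + 30 + 31 + 31 + 14 = 423.

423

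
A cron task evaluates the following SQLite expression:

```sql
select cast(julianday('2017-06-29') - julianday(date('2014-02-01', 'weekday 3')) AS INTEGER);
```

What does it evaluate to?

`weekday 3` advances to the next Wednesday; 2014-02-01 is a Saturday, so it moves forward to 2014-02-05.
23 days remain in February 2014 after the 5th (28 − 5).
Full months from March 2014 through May 2017 contribute their day counts.
Then 29 days into June 2017.
Total: 23 + 31 + 30 + 31 + 30 + 31 + 31 + 30 + 31 + 30 + 31 + 31 + 28 + 31 + 30 + 31 + 30 + 31 + 31 + 30 + 31 + 30 + 31 + 31 + 29 + 31 + 30 + 31 + 30 + 31 + 31 + 30 + 31 + 30 + 31 + 31 + 28 + 31 + 30 + 31 + 29 = 1240.

1240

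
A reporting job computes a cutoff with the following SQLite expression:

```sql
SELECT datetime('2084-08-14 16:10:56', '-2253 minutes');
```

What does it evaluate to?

2253 minutes = 37h 33m; -2253 minutes from 2084-08-14 16:10:56 is 2084-08-13 02:37:56 (crosses midnight).

2084-08-13 02:37:56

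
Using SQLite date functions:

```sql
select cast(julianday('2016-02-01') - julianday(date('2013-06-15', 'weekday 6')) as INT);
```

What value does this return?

`weekday 6` advances to the next Saturday; 2013-06-15 is already a Saturday, so it stays at 2013-06-15.
15 days remain in June 2013 after the 15th (30 − 15).
Full months from July 2013 through January 2016 contribute their day counts.
Then 1 day into February 2016.
Total: 15 + 31 + 31 + 30 + 31 + 30 + 31 + 31 + 28 + 31 + 30 + 31 + 30 + 31 + 31 + 30 + 31 + 30 + 31 + 31 + 28 + 31 + 30 + 31 + 30 + 31 + 31 + 30 + 31 + 30 + 31 + 31 + 1 = 961.

961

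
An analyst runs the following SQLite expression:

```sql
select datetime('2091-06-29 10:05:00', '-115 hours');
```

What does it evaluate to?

2091-06-24 15:05:00

-115 hours from 2091-06-29 10:05:00 is 2091-06-24 15:05:00 (crosses midnight).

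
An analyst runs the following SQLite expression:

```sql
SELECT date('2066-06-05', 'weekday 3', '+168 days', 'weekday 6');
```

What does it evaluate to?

2066-11-27

`weekday 3` advances to the next Wednesday; 2066-06-05 is a Saturday, so it moves forward to 2066-06-09.
Applying '+168 days' to 2066-06-09: counting 168 days forward gives 2066-11-24.
`weekday 6` advances to the next Saturday; 2066-11-24 is a Wednesday, so it moves forward to 2066-11-27.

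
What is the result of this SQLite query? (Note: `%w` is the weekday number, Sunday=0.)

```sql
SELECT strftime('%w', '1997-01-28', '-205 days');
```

0

First apply '-205 days': 1997-01-28 → 1996-07-07.
1996-07-07 is a Sunday; with Sunday=0 that is 0.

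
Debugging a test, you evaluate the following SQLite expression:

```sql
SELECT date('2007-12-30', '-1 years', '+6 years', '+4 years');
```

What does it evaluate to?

2016-12-30

Adding -1 year to 2007-12-30 gives 2006-12-30.
Adding +6 years to 2006-12-30 gives 2012-12-30.
Adding +4 years to 2012-12-30 gives 2016-12-30.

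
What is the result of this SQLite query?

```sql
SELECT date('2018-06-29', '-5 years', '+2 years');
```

Adding -5 years to 2018-06-29 gives 2013-06-29.
Adding +2 years to 2013-06-29 gives 2015-06-29.

2015-06-29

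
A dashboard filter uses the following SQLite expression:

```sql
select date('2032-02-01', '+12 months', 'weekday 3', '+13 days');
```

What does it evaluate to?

Adding +12 months to 2032-02-01 gives 2033-02-01.
`weekday 3` advances to the next Wednesday; 2033-02-01 is a Tuesday, so it moves forward to 2033-02-02.
Advancing 13 more days within February lands on 2033-02-15.

2033-02-15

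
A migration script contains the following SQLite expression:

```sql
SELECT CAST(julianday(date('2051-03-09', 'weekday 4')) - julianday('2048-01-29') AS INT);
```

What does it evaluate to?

1135

`weekday 4` advances to the next Thursday; 2051-03-09 is already a Thursday, so it stays at 2051-03-09.
2 days remain in January 2048 after the 29th (31 − 29).
Full months from February 2048 through February 2051 contribute their day counts.
Then 9 days into March 2051.
Total: 2 + 29 + 31 + 30 + 31 + 30 + 31 + 31 + 30 + 31 + 30 + 31 + 31 + 28 + 31 + 30 + 31 + 30 + 31 + 31 + 30 + 31 + 30 + 31 + 31 + 28 + 31 + 30 + 31 + 30 + 31 + 31 + 30 + 31 + 30 + 31 + 31 + 28 + 9 = 1135.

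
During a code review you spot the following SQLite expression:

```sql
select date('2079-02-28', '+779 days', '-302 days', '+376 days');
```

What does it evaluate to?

2081-06-30

Applying '+779 days' to 2079-02-28: counting 779 days forward gives 2081-04-17.
Applying '-302 days' to 2081-04-17: counting 302 days back gives 2080-06-19.
Applying '+376 days' to 2080-06-19: counting 376 days forward gives 2081-06-30.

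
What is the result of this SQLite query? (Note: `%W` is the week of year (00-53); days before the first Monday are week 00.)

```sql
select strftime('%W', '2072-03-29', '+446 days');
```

24

First apply '+446 days': 2072-03-29 → 2073-06-18.
2073-06-18 is a Sunday. SQLite's %W counts Mondays since the year started; the result is 24.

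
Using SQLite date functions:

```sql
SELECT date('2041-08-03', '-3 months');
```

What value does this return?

2041-05-03

Adding -3 months to 2041-08-03 gives 2041-05-03.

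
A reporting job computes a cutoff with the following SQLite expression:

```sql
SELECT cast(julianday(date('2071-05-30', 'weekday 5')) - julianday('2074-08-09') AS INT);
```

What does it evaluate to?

`weekday 5` advances to the next Friday; 2071-05-30 is a Saturday, so it moves forward to 2071-06-05.
25 days remain in June 2071 after the 5th (30 − 5).
Full months from July 2071 through July 2074 contribute their day counts.
Then 9 days into August 2074.
Total: 25 + 31 + 31 + 30 + 31 + 30 + 31 + 31 + 29 + 31 + 30 + 31 + 30 + 31 + 31 + 30 + 31 + 30 + 31 + 31 + 28 + 31 + 30 + 31 + 30 + 31 + 31 + 30 + 31 + 30 + 31 + 31 + 28 + 31 + 30 + 31 + 30 + 31 + 9 = 1161.
The subtraction is earlier − later, so the result is −1161 → -1161.

-1161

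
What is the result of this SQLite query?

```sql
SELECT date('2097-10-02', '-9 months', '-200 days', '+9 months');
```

2097-03-16

Adding -9 months to 2097-10-02 gives 2097-01-02.
Applying '-200 days' to 2097-01-02: counting 200 days back gives 2096-06-16.
Adding +9 months to 2096-06-16 gives 2097-03-16.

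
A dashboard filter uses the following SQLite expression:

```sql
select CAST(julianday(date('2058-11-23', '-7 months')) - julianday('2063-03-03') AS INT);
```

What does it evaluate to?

Adding -7 months to 2058-11-23 gives 2058-04-23.
7 days remain in April 2058 after the 23rd (30 − 23).
Full months from May 2058 through February 2063 contribute their day counts.
Then 3 days into March 2063.
Total: 7 + 31 + 30 + 31 + 31 + 30 + 31 + 30 + 31 + 31 + 28 + 31 + 30 + 31 + 30 + 31 + 31 + 30 + 31 + 30 + 31 + 31 + 29 + 31 + 30 + 31 + 30 + 31 + 31 + 30 + 31 + 30 + 31 + 31 + 28 + 31 + 30 + 31 + 30 + 31 + 31 + 30 + 31 + 30 + 31 + 31 + 28 + 31 + 30 + 31 + 30 + 31 + 31 + 30 + 31 + 30 + 31 + 31 + 28 + 3 = 1775.
The subtraction is earlier − later, so the result is −1775 → -1775.

-1775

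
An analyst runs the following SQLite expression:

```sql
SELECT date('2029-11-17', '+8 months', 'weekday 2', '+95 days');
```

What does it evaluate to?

Adding +8 months to 2029-11-17 gives 2030-07-17.
`weekday 2` advances to the next Tuesday; 2030-07-17 is a Wednesday, so it moves forward to 2030-07-23.
Applying '+95 days' to 2030-07-23: counting 95 days forward gives 2030-10-26.

2030-10-26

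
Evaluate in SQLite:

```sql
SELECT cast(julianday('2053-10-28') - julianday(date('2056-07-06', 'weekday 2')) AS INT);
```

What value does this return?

-987

`weekday 2` advances to the next Tuesday; 2056-07-06 is a Thursday, so it moves forward to 2056-07-11.
3 days remain in October 2053 after the 28th (31 − 28).
Full months from November 2053 through June 2056 contribute their day counts.
Then 11 days into July 2056.
Total: 3 + 30 + 31 + 31 + 28 + 31 + 30 + 31 + 30 + 31 + 31 + 30 + 31 + 30 + 31 + 31 + 28 + 31 + 30 + 31 + 30 + 31 + 31 + 30 + 31 + 30 + 31 + 31 + 29 + 31 + 30 + 31 + 30 + 11 = 987.
The subtraction is earlier − later, so the result is −987 → -987.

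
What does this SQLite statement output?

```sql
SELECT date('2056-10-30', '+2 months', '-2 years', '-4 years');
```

2050-12-30

Adding +2 months to 2056-10-30 gives 2056-12-30.
Adding -2 years to 2056-12-30 gives 2054-12-30.
Adding -4 years to 2054-12-30 gives 2050-12-30.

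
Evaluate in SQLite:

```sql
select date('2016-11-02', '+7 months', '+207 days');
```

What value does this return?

2017-12-26

Adding +7 months to 2016-11-02 gives 2017-06-02.
Applying '+207 days' to 2017-06-02: counting 207 days forward gives 2017-12-26.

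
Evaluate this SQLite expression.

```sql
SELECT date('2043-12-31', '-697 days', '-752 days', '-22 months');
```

Applying '-697 days' to 2043-12-31: counting 697 days back gives 2042-02-02.
Applying '-752 days' to 2042-02-02: counting 752 days back gives 2040-01-12.
Adding -22 months to 2040-01-12 gives 2038-03-12.

2038-03-12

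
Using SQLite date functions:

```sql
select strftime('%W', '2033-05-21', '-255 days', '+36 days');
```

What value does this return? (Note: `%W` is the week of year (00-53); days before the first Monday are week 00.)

41

First apply '-255 days', '+36 days': 2033-05-21 → 2032-10-14.
2032-10-14 is a Thursday. SQLite's %W counts Mondays since the year started; the result is 41.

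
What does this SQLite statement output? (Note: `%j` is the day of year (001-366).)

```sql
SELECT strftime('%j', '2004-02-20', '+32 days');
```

First apply '+32 days': 2004-02-20 → 2004-03-23.
Day-of-year for 2004-03-23: days since 2004-01-01 inclusive = 83, zero-padded to 083.

083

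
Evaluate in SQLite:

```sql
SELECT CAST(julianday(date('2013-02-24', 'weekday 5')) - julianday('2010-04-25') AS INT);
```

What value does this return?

`weekday 5` advances to the next Friday; 2013-02-24 is a Sunday, so it moves forward to 2013-03-01.
5 days remain in April 2010 after the 25th (30 − 25).
Full months from May 2010 through February 2013 contribute their day counts.
Then 1 day into March 2013.
Total: 5 + 31 + 30 + 31 + 31 + 30 + 31 + 30 + 31 + 31 + 28 + 31 + 30 + 31 + 30 + 31 + 31 + 30 + 31 + 30 + 31 + 31 + 29 + 31 + 30 + 31 + 30 + 31 + 31 + 30 + 31 + 30 + 31 + 31 + 28 + 1 = 1041.

1041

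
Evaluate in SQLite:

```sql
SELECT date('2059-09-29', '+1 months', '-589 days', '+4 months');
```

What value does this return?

Adding +1 month to 2059-09-29 gives 2059-10-29.
Applying '-589 days' to 2059-10-29: counting 589 days back gives 2058-03-19.
Adding +4 months to 2058-03-19 gives 2058-07-19.

2058-07-19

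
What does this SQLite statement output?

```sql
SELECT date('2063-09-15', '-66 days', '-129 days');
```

2063-03-04

Applying '-66 days' to 2063-09-15: counting 66 days back gives 2063-07-11.
Applying '-129 days' to 2063-07-11: counting 129 days back gives 2063-03-04.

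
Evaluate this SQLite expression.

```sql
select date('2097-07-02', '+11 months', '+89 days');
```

2098-08-30

Adding +11 months to 2097-07-02 gives 2098-06-02.
Applying '+89 days' to 2098-06-02: counting 89 days forward gives 2098-08-30.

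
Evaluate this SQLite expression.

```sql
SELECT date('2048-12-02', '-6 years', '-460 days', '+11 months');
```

2042-07-29

Adding -6 years to 2048-12-02 gives 2042-12-02.
Applying '-460 days' to 2042-12-02: counting 460 days back gives 2041-08-29.
Adding +11 months to 2041-08-29 gives 2042-07-29.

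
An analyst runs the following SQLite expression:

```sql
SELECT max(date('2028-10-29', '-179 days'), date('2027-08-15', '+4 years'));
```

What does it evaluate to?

2031-08-15

date('2028-10-29', '-179 days') → 2028-05-03.
date('2027-08-15', '+4 years') → 2031-08-15.
Later of the two is 2031-08-15.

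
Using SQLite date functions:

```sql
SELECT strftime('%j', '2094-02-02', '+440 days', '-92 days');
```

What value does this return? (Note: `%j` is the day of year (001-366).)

First apply '+440 days', '-92 days': 2094-02-02 → 2095-01-16.
Day-of-year for 2095-01-16: days since 2095-01-01 inclusive = 16, zero-padded to 016.

016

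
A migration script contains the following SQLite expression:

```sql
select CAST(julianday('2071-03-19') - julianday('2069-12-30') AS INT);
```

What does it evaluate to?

1 day remains in December 2069 after the 30th (31 − 30).
Full months from January 2070 through February 2071 contribute their day counts.
Then 19 days into March 2071.
Total: 1 + 31 + 28 + 31 + 30 + 31 + 30 + 31 + 31 + 30 + 31 + 30 + 31 + 31 + 28 + 19 = 444.

444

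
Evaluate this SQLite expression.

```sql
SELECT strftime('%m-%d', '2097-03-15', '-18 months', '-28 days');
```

08-18

First apply '-18 months', '-28 days': 2097-03-15 → 2095-08-18.
`%m-%d` extracts the month-day: 08-18.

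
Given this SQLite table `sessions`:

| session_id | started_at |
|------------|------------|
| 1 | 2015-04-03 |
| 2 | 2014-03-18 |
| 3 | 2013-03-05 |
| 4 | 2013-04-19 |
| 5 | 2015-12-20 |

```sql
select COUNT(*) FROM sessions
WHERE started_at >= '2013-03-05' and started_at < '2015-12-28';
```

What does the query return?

Rows in [2013-03-05, 2015-12-28): 2015-04-03, 2014-03-18, 2013-03-05, 2013-04-19, 2015-12-20 → 5 rows.

5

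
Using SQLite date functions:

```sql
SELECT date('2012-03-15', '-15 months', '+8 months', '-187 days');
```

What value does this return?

Adding -15 months to 2012-03-15 gives 2010-12-15.
Adding +8 months to 2010-12-15 gives 2011-08-15.
Applying '-187 days' to 2011-08-15: counting 187 days back gives 2011-02-09.

2011-02-09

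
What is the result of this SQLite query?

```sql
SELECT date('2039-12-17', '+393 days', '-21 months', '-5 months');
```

2038-11-13

Applying '+393 days' to 2039-12-17: counting 393 days forward gives 2041-01-13.
Adding -21 months to 2041-01-13 gives 2039-04-13.
Adding -5 months to 2039-04-13 gives 2038-11-13.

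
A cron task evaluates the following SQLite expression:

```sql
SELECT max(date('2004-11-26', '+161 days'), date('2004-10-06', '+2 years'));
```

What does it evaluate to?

2006-10-06

date('2004-11-26', '+161 days') → 2005-05-06.
date('2004-10-06', '+2 years') → 2006-10-06.
Later of the two is 2006-10-06.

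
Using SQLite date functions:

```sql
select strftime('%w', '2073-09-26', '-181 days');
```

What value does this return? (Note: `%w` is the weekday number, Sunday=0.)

First apply '-181 days': 2073-09-26 → 2073-03-29.
2073-03-29 is a Wednesday; with Sunday=0 that is 3.

3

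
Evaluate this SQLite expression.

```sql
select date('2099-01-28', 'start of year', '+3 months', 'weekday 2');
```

`start of year` rewinds 2099-01-28 to 2099-01-01.
Adding +3 months to 2099-01-01 gives 2099-04-01.
`weekday 2` advances to the next Tuesday; 2099-04-01 is a Wednesday, so it moves forward to 2099-04-07.

2099-04-07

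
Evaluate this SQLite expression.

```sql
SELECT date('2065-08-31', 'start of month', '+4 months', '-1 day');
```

`start of month` rewinds 2065-08-31 to 2065-08-01.
Adding +4 months to 2065-08-01 gives 2065-12-01.
Going back 1 day from 2065-12-01 reaches 2065-11-30 (last day of November, 30 days).

2065-11-30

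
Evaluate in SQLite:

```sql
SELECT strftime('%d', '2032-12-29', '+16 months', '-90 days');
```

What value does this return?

29

First apply '+16 months', '-90 days': 2032-12-29 → 2034-01-29.
`%d` extracts the 2-digit day of month: 29.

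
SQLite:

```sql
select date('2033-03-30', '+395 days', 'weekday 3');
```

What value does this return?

Applying '+395 days' to 2033-03-30: counting 395 days forward gives 2034-04-29.
`weekday 3` advances to the next Wednesday; 2034-04-29 is a Saturday, so it moves forward to 2034-05-03.

2034-05-03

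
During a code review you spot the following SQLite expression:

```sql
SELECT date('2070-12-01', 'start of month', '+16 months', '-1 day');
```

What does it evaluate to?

2072-03-31

`start of month` rewinds 2070-12-01 to 2070-12-01.
Adding +16 months to 2070-12-01 gives 2072-04-01.
Going back 1 day from 2072-04-01 reaches 2072-03-31 (last day of March, 31 days).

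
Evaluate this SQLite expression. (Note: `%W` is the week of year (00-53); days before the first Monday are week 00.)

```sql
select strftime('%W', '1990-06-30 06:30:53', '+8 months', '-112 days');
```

First apply '+8 months', '-112 days': 1990-06-30 06:30:53 → 1990-11-10 06:30:53.
1990-11-10 is a Saturday. SQLite's %W counts Mondays since the year started; the result is 45.

45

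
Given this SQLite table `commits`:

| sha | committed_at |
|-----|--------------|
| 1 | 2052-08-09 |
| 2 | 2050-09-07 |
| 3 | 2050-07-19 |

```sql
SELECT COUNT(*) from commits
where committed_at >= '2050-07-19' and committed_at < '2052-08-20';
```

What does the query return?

3

Rows in [2050-07-19, 2052-08-20): 2052-08-09, 2050-09-07, 2050-07-19 → 3 rows.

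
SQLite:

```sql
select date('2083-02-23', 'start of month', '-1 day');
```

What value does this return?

`start of month` rewinds 2083-02-23 to 2083-02-01.
Going back 1 day from 2083-02-01 reaches 2083-01-31 (last day of January, 31 days).

2083-01-31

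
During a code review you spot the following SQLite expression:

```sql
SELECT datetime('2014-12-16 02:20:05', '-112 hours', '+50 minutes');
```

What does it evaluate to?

2014-12-11 11:10:05

-112 hours from 2014-12-16 02:20:05 is 2014-12-11 10:20:05 (crosses midnight).
+50 minutes from 2014-12-11 10:20:05 is 2014-12-11 11:10:05.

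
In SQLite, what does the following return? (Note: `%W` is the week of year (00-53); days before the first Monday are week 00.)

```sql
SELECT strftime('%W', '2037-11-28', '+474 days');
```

First apply '+474 days': 2037-11-28 → 2039-03-17.
2039-03-17 is a Thursday. SQLite's %W counts Mondays since the year started; the result is 11.

11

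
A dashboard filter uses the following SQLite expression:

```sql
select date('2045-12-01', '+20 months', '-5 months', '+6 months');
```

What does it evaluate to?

2047-09-01

Adding +20 months to 2045-12-01 gives 2047-08-01.
Adding -5 months to 2047-08-01 gives 2047-03-01.
Adding +6 months to 2047-03-01 gives 2047-09-01.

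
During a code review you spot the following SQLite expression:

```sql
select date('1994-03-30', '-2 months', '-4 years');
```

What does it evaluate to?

1990-01-30

Adding -2 months to 1994-03-30 gives 1994-01-30.
Adding -4 years to 1994-01-30 gives 1990-01-30.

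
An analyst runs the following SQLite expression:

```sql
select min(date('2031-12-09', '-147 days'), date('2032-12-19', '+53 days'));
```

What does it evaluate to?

2031-07-15

date('2031-12-09', '-147 days') → 2031-07-15.
date('2032-12-19', '+53 days') → 2033-02-10.
Earlier of the two is 2031-07-15.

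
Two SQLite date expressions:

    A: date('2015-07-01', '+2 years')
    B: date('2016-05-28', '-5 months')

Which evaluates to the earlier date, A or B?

B

A = 2017-07-01.
B = 2015-12-28.
B is earlier.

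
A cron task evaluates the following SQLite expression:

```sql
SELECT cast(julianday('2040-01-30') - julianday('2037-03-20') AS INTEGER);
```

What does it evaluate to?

11 days remain in March 2037 after the 20th (31 − 20).
Full months from April 2037 through December 2039 contribute their day counts.
Then 30 days into January 2040.
Total: 11 + 30 + 31 + 30 + 31 + 31 + 30 + 31 + 30 + 31 + 31 + 28 + 31 + 30 + 31 + 30 + 31 + 31 + 30 + 31 + 30 + 31 + 31 + 28 + 31 + 30 + 31 + 30 + 31 + 31 + 30 + 31 + 30 + 31 + 30 = 1046.

1046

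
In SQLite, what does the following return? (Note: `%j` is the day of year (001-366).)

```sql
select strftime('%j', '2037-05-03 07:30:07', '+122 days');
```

First apply '+122 days': 2037-05-03 07:30:07 → 2037-09-02 07:30:07.
Day-of-year for 2037-09-02: days since 2037-01-01 inclusive = 245, zero-padded to 245.

245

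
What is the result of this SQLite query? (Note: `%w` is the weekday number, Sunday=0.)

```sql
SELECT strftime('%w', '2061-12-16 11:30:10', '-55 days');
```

6

First apply '-55 days': 2061-12-16 11:30:10 → 2061-10-22 11:30:10.
2061-10-22 is a Saturday; with Sunday=0 that is 6.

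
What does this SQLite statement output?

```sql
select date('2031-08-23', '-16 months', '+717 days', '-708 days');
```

2030-05-02

Adding -16 months to 2031-08-23 gives 2030-04-23.
Applying '+717 days' to 2030-04-23: counting 717 days forward gives 2032-04-09.
Applying '-708 days' to 2032-04-09: counting 708 days back gives 2030-05-02.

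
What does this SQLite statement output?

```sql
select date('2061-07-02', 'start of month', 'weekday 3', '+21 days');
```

2061-07-27

`start of month` rewinds 2061-07-02 to 2061-07-01.
`weekday 3` advances to the next Wednesday; 2061-07-01 is a Friday, so it moves forward to 2061-07-06.
Advancing 21 more days within July lands on 2061-07-27.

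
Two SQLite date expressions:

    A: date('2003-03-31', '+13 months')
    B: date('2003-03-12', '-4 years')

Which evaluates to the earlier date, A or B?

B

A = 2004-05-01.
B = 1999-03-12.
B is earlier.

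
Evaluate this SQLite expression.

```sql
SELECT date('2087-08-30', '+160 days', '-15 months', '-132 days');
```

2086-06-27

Applying '+160 days' to 2087-08-30: counting 160 days forward gives 2088-02-06.
Adding -15 months to 2088-02-06 gives 2086-11-06.
Applying '-132 days' to 2086-11-06: counting 132 days back gives 2086-06-27.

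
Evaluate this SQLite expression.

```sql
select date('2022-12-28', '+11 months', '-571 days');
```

2022-05-06

Adding +11 months to 2022-12-28 gives 2023-11-28.
Applying '-571 days' to 2023-11-28: counting 571 days back gives 2022-05-06.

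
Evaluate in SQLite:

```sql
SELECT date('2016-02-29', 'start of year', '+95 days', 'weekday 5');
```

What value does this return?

2016-04-08

`start of year` rewinds 2016-02-29 to 2016-01-01.
Applying '+95 days' to 2016-01-01: counting 95 days forward gives 2016-04-05.
`weekday 5` advances to the next Friday; 2016-04-05 is a Tuesday, so it moves forward to 2016-04-08.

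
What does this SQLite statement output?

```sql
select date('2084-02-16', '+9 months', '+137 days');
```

2085-04-02

Adding +9 months to 2084-02-16 gives 2084-11-16.
Applying '+137 days' to 2084-11-16: counting 137 days forward gives 2085-04-02.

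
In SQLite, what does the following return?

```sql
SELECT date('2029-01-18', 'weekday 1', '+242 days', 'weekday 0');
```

2029-09-23

`weekday 1` advances to the next Monday; 2029-01-18 is a Thursday, so it moves forward to 2029-01-22.
Applying '+242 days' to 2029-01-22: counting 242 days forward gives 2029-09-21.
`weekday 0` advances to the next Sunday; 2029-09-21 is a Friday, so it moves forward to 2029-09-23.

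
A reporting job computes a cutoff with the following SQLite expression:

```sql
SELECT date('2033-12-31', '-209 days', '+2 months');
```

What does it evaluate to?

Applying '-209 days' to 2033-12-31: counting 209 days back gives 2033-06-05.
Adding +2 months to 2033-06-05 gives 2033-08-05.

2033-08-05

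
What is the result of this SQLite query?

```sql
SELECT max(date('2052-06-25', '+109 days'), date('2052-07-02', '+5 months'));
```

date('2052-06-25', '+109 days') → 2052-10-12.
date('2052-07-02', '+5 months') → 2052-12-02.
Later of the two is 2052-12-02.

2052-12-02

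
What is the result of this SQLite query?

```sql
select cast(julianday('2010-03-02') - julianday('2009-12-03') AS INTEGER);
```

28 days remain in December 2009 after the 3rd (31 − 3).
January 2010: 31 days.
February 2010: 28 days.
Then 2 days into March 2010.
Total: 28 + 31 + 28 + 2 = 89.

89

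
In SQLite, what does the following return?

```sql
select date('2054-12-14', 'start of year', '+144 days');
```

2054-05-25

`start of year` rewinds 2054-12-14 to 2054-01-01.
Applying '+144 days' to 2054-01-01: counting 144 days forward gives 2054-05-25.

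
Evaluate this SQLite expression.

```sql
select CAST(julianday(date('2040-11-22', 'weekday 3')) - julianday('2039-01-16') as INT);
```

`weekday 3` advances to the next Wednesday; 2040-11-22 is a Thursday, so it moves forward to 2040-11-28.
15 days remain in January 2039 after the 16th (31 − 16).
Full months from February 2039 through October 2040 contribute their day counts.
Then 28 days into November 2040.
Total: 15 + 28 + 31 + 30 + 31 + 30 + 31 + 31 + 30 + 31 + 30 + 31 + 31 + 29 + 31 + 30 + 31 + 30 + 31 + 31 + 30 + 31 + 28 = 682.

682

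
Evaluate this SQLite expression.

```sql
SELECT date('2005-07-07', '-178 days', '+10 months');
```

2005-11-10

Applying '-178 days' to 2005-07-07: counting 178 days back gives 2005-01-10.
Adding +10 months to 2005-01-10 gives 2005-11-10.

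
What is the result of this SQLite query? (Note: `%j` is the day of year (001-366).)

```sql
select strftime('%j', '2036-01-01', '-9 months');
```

091

First apply '-9 months': 2036-01-01 → 2035-04-01.
Day-of-year for 2035-04-01: days since 2035-01-01 inclusive = 91, zero-padded to 091.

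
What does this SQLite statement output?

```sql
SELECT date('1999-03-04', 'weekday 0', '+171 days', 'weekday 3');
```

1999-08-25

`weekday 0` advances to the next Sunday; 1999-03-04 is a Thursday, so it moves forward to 1999-03-07.
Applying '+171 days' to 1999-03-07: counting 171 days forward gives 1999-08-25.
`weekday 3` advances to the next Wednesday; 1999-08-25 is already a Wednesday, so it stays at 1999-08-25.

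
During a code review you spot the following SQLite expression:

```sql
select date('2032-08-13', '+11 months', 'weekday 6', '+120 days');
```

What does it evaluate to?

Adding +11 months to 2032-08-13 gives 2033-07-13.
`weekday 6` advances to the next Saturday; 2033-07-13 is a Wednesday, so it moves forward to 2033-07-16.
Applying '+120 days' to 2033-07-16: counting 120 days forward gives 2033-11-13.

2033-11-13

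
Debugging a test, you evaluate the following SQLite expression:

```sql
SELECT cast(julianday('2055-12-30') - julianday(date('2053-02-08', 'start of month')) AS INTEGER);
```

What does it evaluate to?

`start of month` rewinds 2053-02-08 to 2053-02-01.
27 days remain in February 2053 after the 1st (28 − 1).
Full months from March 2053 through November 2055 contribute their day counts.
Then 30 days into December 2055.
Total: 27 + 31 + 30 + 31 + 30 + 31 + 31 + 30 + 31 + 30 + 31 + 31 + 28 + 31 + 30 + 31 + 30 + 31 + 31 + 30 + 31 + 30 + 31 + 31 + 28 + 31 + 30 + 31 + 30 + 31 + 31 + 30 + 31 + 30 + 30 = 1062.

1062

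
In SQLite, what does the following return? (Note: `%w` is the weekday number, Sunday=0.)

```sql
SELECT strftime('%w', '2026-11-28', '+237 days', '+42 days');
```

5

First apply '+237 days', '+42 days': 2026-11-28 → 2027-09-03.
2027-09-03 is a Friday; with Sunday=0 that is 5.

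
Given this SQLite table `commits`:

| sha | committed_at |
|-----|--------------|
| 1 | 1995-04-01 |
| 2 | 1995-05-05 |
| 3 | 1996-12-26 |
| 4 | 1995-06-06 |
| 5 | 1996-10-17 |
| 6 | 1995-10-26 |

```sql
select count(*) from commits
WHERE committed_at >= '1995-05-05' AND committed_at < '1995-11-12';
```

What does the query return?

Rows in [1995-05-05, 1995-11-12): 1995-05-05, 1995-06-06, 1995-10-26 → 3 rows.

3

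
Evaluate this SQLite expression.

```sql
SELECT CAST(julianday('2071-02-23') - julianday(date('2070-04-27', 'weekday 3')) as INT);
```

299

`weekday 3` advances to the next Wednesday; 2070-04-27 is a Sunday, so it moves forward to 2070-04-30.
0 days remain in April 2070 after the 30th (30 − 30).
Full months from May 2070 through January 2071 contribute their day counts.
Then 23 days into February 2071.
Total: 0 + 31 + 30 + 31 + 31 + 30 + 31 + 30 + 31 + 31 + 23 = 299.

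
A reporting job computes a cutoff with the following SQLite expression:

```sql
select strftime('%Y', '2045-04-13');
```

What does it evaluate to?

2045

`%Y` extracts the 4-digit year: 2045.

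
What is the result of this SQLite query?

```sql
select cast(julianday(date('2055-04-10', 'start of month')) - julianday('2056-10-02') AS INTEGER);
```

-550

`start of month` rewinds 2055-04-10 to 2055-04-01.
29 days remain in April 2055 after the 1st (30 − 1).
Full months from May 2055 through September 2056 contribute their day counts.
Then 2 days into October 2056.
Total: 29 + 31 + 30 + 31 + 31 + 30 + 31 + 30 + 31 + 31 + 29 + 31 + 30 + 31 + 30 + 31 + 31 + 30 + 2 = 550.
The subtraction is earlier − later, so the result is −550 → -550.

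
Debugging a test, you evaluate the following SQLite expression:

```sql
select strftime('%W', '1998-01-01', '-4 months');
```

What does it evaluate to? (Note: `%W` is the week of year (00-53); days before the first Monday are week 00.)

First apply '-4 months': 1998-01-01 → 1997-09-01.
1997-09-01 is a Monday. SQLite's %W counts Mondays since the year started; the result is 35.

35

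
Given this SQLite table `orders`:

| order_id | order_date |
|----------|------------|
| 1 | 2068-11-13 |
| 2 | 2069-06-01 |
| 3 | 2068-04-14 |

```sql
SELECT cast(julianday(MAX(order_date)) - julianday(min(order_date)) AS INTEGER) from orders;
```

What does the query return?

413

MIN = 2068-04-14, MAX = 2069-06-01.
16 days remain in April 2068 after the 14th (30 − 14).
Full months from May 2068 through May 2069 contribute their day counts.
Then 1 day into June 2069.
Total: 16 + 31 + 30 + 31 + 31 + 30 + 31 + 30 + 31 + 31 + 28 + 31 + 30 + 31 + 1 = 413.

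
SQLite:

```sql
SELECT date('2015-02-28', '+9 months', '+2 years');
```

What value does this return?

2017-11-28

Adding +9 months to 2015-02-28 gives 2015-11-28.
Adding +2 years to 2015-11-28 gives 2017-11-28.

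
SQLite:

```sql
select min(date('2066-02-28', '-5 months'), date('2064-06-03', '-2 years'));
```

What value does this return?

date('2066-02-28', '-5 months') → 2065-09-28.
date('2064-06-03', '-2 years') → 2062-06-03.
Earlier of the two is 2062-06-03.

2062-06-03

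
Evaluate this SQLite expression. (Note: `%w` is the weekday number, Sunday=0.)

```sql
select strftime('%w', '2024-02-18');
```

2024-02-18 is a Sunday; with Sunday=0 that is 0.

0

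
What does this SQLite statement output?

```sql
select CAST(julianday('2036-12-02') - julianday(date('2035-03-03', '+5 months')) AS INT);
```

487

Adding +5 months to 2035-03-03 gives 2035-08-03.
28 days remain in August 2035 after the 3rd (31 − 3).
Full months from September 2035 through November 2036 contribute their day counts.
Then 2 days into December 2036.
Total: 28 + 30 + 31 + 30 + 31 + 31 + 29 + 31 + 30 + 31 + 30 + 31 + 31 + 30 + 31 + 30 + 2 = 487.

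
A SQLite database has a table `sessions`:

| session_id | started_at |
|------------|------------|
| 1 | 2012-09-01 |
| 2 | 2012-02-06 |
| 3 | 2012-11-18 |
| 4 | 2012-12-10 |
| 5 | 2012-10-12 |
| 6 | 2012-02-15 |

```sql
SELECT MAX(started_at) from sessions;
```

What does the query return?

MAX over {2012-02-06, 2012-02-15, 2012-09-01, 2012-10-12, 2012-11-18, 2012-12-10}.

2012-12-10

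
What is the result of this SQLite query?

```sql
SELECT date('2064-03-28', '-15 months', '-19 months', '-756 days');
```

2059-05-03

Adding -15 months to 2064-03-28 gives 2062-12-28.
Adding -19 months to 2062-12-28 gives 2061-05-28.
Applying '-756 days' to 2061-05-28: counting 756 days back gives 2059-05-03.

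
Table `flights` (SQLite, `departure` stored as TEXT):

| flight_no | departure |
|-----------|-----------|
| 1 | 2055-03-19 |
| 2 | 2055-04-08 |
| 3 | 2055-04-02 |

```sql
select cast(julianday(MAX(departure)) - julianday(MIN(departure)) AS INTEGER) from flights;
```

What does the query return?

MIN = 2055-03-19, MAX = 2055-04-08.
12 days remain in March 2055 after the 19th (31 − 19).
Then 8 days into April 2055.
Total: 12 + 8 = 20.

20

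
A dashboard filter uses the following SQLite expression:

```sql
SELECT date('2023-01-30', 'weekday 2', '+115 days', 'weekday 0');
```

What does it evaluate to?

`weekday 2` advances to the next Tuesday; 2023-01-30 is a Monday, so it moves forward to 2023-01-31.
Applying '+115 days' to 2023-01-31: counting 115 days forward gives 2023-05-26.
`weekday 0` advances to the next Sunday; 2023-05-26 is a Friday, so it moves forward to 2023-05-28.

2023-05-28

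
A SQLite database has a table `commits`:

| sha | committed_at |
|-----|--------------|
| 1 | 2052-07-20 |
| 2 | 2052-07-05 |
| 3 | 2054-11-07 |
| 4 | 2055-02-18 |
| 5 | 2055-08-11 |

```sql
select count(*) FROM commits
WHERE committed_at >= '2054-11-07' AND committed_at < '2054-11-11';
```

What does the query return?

Rows in [2054-11-07, 2054-11-11): 2054-11-07 → 1 row.

1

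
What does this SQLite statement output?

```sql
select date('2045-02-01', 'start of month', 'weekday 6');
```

`start of month` rewinds 2045-02-01 to 2045-02-01.
`weekday 6` advances to the next Saturday; 2045-02-01 is a Wednesday, so it moves forward to 2045-02-04.

2045-02-04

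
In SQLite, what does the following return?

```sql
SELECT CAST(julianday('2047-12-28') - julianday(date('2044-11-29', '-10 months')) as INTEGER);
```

1429

Adding -10 months to 2044-11-29 gives 2044-01-29.
2 days remain in January 2044 after the 29th (31 − 29).
Full months from February 2044 through November 2047 contribute their day counts.
Then 28 days into December 2047.
Total: 2 + 29 + 31 + 30 + 31 + 30 + 31 + 31 + 30 + 31 + 30 + 31 + 31 + 28 + 31 + 30 + 31 + 30 + 31 + 31 + 30 + 31 + 30 + 31 + 31 + 28 + 31 + 30 + 31 + 30 + 31 + 31 + 30 + 31 + 30 + 31 + 31 + 28 + 31 + 30 + 31 + 30 + 31 + 31 + 30 + 31 + 30 + 28 = 1429.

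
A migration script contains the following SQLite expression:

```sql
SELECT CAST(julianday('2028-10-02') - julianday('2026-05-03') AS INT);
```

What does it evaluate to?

28 days remain in May 2026 after the 3rd (31 − 3).
Full months from June 2026 through September 2028 contribute their day counts.
Then 2 days into October 2028.
Total: 28 + 30 + 31 + 31 + 30 + 31 + 30 + 31 + 31 + 28 + 31 + 30 + 31 + 30 + 31 + 31 + 30 + 31 + 30 + 31 + 31 + 29 + 31 + 30 + 31 + 30 + 31 + 31 + 30 + 2 = 883.

883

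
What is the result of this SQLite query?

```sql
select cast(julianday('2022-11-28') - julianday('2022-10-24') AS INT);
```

7 days remain in October 2022 after the 24th (31 − 24).
Then 28 days into November 2022.
Total: 7 + 28 = 35.

35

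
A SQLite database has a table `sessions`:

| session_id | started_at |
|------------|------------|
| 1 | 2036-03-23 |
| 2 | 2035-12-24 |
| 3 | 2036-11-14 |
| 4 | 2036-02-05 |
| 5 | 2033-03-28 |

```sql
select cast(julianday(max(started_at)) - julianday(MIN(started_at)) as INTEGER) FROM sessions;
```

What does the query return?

MIN = 2033-03-28, MAX = 2036-11-14.
3 days remain in March 2033 after the 28th (31 − 28).
Full months from April 2033 through October 2036 contribute their day counts.
Then 14 days into November 2036.
Total: 3 + 30 + 31 + 30 + 31 + 31 + 30 + 31 + 30 + 31 + 31 + 28 + 31 + 30 + 31 + 30 + 31 + 31 + 30 + 31 + 30 + 31 + 31 + 28 + 31 + 30 + 31 + 30 + 31 + 31 + 30 + 31 + 30 + 31 + 31 + 29 + 31 + 30 + 31 + 30 + 31 + 31 + 30 + 31 + 14 = 1327.

1327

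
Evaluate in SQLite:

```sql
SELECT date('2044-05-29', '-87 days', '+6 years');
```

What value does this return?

2050-03-03

Applying '-87 days' to 2044-05-29: counting 87 days back gives 2044-03-03.
Adding +6 years to 2044-03-03 gives 2050-03-03.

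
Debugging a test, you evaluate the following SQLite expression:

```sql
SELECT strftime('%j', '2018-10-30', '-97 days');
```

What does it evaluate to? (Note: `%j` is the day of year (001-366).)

First apply '-97 days': 2018-10-30 → 2018-07-25.
Day-of-year for 2018-07-25: days since 2018-01-01 inclusive = 206, zero-padded to 206.

206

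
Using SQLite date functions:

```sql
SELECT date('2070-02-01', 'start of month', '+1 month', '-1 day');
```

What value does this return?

`start of month` rewinds 2070-02-01 to 2070-02-01.
Adding +1 month to 2070-02-01 gives 2070-03-01.
Going back 1 day from 2070-03-01 reaches 2070-02-28 (last day of February, 28 days).

2070-02-28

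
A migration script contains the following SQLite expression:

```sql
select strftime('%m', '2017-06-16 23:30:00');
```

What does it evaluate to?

06

`%m` extracts the 2-digit month (01-12): 06.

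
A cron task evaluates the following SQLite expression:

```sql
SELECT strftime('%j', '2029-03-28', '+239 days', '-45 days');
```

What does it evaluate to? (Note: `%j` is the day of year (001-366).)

First apply '+239 days', '-45 days': 2029-03-28 → 2029-10-08.
Day-of-year for 2029-10-08: days since 2029-01-01 inclusive = 281, zero-padded to 281.

281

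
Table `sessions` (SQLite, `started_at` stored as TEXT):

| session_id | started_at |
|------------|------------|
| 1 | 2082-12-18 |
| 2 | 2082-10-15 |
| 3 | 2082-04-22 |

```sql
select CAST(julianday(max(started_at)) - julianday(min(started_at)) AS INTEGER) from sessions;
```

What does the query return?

MIN = 2082-04-22, MAX = 2082-12-18.
8 days remain in April 2082 after the 22nd (30 − 22).
Full months from May 2082 through November 2082 contribute their day counts.
Then 18 days into December 2082.
Total: 8 + 31 + 30 + 31 + 31 + 30 + 31 + 30 + 18 = 240.

240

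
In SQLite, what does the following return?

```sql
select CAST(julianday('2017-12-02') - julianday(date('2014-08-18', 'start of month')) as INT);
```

1219

`start of month` rewinds 2014-08-18 to 2014-08-01.
30 days remain in August 2014 after the 1st (31 − 1).
Full months from September 2014 through November 2017 contribute their day counts.
Then 2 days into December 2017.
Total: 30 + 30 + 31 + 30 + 31 + 31 + 28 + 31 + 30 + 31 + 30 + 31 + 31 + 30 + 31 + 30 + 31 + 31 + 29 + 31 + 30 + 31 + 30 + 31 + 31 + 30 + 31 + 30 + 31 + 31 + 28 + 31 + 30 + 31 + 30 + 31 + 31 + 30 + 31 + 30 + 2 = 1219.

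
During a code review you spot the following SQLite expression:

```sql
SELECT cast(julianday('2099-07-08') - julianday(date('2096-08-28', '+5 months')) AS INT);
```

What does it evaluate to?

Adding +5 months to 2096-08-28 gives 2097-01-28.
3 days remain in January 2097 after the 28th (31 − 28).
Full months from February 2097 through June 2099 contribute their day counts.
Then 8 days into July 2099.
Total: 3 + 28 + 31 + 30 + 31 + 30 + 31 + 31 + 30 + 31 + 30 + 31 + 31 + 28 + 31 + 30 + 31 + 30 + 31 + 31 + 30 + 31 + 30 + 31 + 31 + 28 + 31 + 30 + 31 + 30 + 8 = 891.

891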